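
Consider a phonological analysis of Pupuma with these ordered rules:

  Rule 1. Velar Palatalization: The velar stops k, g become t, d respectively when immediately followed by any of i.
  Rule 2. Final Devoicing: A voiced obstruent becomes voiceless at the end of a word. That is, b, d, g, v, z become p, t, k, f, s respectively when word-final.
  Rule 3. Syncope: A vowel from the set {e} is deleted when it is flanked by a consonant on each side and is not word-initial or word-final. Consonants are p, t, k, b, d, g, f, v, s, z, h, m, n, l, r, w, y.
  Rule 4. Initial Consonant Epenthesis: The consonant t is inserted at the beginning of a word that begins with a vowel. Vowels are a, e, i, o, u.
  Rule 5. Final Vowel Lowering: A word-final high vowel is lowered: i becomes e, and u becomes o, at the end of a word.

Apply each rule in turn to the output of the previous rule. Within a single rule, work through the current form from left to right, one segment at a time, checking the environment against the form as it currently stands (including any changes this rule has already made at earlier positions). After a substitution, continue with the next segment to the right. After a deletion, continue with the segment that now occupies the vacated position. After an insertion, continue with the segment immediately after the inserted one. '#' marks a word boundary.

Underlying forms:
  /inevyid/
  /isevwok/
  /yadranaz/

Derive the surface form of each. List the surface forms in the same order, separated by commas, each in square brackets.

/inevyid/:
  Rule 1 Velar Palatalization: no change — [inevyid]
  Rule 2 Final Devoicing: [inevyid] → [inevyit]
  Rule 3 Syncope: [inevyit] → [invyit]
  Rule 4 Initial Consonant Epenthesis: [invyit] → [tinvyit]
  Rule 5 Final Vowel Lowering: no change — [tinvyit]
/isevwok/:
  Rule 1 Velar Palatalization: no change — [isevwok]
  Rule 2 Final Devoicing: no change — [isevwok]
  Rule 3 Syncope: [isevwok] → [isvwok]
  Rule 4 Initial Consonant Epenthesis: [isvwok] → [tisvwok]
  Rule 5 Final Vowel Lowering: no change — [tisvwok]
/yadranaz/:
  Rule 1 Velar Palatalization: no change — [yadranaz]
  Rule 2 Final Devoicing: [yadranaz] → [yadranas]
  Rule 3 Syncope: no change — [yadranas]
  Rule 4 Initial Consonant Epenthesis: no change — [yadranas]
  Rule 5 Final Vowel Lowering: no change — [yadranas]

[tinvyit], [tisvwok], [yadranas]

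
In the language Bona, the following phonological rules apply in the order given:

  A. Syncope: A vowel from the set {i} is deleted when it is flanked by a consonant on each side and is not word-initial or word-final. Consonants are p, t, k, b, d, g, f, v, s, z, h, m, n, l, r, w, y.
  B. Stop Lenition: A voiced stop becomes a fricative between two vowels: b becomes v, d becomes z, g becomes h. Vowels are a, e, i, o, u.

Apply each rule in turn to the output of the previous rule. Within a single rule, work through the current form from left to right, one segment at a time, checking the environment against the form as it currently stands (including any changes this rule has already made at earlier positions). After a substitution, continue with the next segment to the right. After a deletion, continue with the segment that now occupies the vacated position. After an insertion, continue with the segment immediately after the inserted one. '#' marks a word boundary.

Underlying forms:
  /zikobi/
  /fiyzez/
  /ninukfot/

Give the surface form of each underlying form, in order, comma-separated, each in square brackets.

[zkovi], [fyzez], [nnukfot]

/zikobi/:
  A Syncope: [zikobi] → [zkobi]
  B Stop Lenition: [zkobi] → [zkovi]
/fiyzez/:
  A Syncope: [fiyzez] → [fyzez]
  B Stop Lenition: no change — [fyzez]
/ninukfot/:
  A Syncope: [ninukfot] → [nnukfot]
  B Stop Lenition: no change — [nnukfot]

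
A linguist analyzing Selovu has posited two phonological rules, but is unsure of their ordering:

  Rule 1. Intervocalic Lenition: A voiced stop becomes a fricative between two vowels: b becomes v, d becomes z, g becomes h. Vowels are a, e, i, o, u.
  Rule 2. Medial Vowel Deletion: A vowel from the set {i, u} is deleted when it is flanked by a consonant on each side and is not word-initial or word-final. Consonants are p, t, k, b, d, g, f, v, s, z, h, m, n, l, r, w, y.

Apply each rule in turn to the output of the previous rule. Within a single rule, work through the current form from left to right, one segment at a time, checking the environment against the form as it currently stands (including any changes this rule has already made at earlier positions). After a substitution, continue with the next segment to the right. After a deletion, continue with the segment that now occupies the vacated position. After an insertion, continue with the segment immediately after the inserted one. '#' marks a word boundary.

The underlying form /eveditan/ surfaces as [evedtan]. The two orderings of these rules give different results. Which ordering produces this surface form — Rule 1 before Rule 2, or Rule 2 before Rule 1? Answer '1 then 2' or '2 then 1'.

2 then 1

Order 1 then 2:
  1 Intervocalic Lenition: [eveditan] → [evezitan]
  2 Medial Vowel Deletion: [evezitan] → [eveztan]
  result: [eveztan]
Order 2 then 1:
  2 Medial Vowel Deletion: [eveditan] → [evedtan]
  1 Intervocalic Lenition: no change — [evedtan]
  result: [evedtan]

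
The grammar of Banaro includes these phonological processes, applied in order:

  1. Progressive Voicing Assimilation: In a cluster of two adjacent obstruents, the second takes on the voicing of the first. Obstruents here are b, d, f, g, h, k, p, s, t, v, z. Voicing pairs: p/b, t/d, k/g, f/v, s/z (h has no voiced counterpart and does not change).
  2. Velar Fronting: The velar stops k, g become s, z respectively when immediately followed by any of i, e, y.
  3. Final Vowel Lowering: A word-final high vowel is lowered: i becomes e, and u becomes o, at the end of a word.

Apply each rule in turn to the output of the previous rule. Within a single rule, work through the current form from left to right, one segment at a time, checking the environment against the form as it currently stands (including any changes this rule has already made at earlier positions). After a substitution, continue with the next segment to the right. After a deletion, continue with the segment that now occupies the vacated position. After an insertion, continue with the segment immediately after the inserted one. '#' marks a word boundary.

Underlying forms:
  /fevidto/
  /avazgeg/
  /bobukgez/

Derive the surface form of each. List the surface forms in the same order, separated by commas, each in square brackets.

/fevidto/:
  1 Progressive Voicing Assimilation: [fevidto] → [feviddo]
  2 Velar Fronting: no change — [feviddo]
  3 Final Vowel Lowering: no change — [feviddo]
/avazgeg/:
  1 Progressive Voicing Assimilation: no change — [avazgeg]
  2 Velar Fronting: [avazgeg] → [avazzeg]
  3 Final Vowel Lowering: no change — [avazzeg]
/bobukgez/:
  1 Progressive Voicing Assimilation: [bobukgez] → [bobukkez]
  2 Velar Fronting: [bobukkez] → [bobuksez]
  3 Final Vowel Lowering: no change — [bobuksez]

[feviddo], [avazzeg], [bobuksez]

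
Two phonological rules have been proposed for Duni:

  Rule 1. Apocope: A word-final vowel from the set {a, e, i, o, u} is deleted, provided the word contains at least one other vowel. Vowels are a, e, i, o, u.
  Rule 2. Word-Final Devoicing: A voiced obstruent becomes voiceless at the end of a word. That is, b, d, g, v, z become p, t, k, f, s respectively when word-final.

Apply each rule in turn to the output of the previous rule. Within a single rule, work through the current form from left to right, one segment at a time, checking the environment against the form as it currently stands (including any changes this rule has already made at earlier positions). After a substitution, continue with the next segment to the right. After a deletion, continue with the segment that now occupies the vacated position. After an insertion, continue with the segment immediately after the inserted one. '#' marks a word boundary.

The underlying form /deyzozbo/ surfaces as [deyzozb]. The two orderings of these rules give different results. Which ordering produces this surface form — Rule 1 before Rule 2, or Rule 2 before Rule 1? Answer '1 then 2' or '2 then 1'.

2 then 1

Order 1 then 2:
  1 Apocope: [deyzozbo] → [deyzozb]
  2 Word-Final Devoicing: [deyzozb] → [deyzozp]
  result: [deyzozp]
Order 2 then 1:
  2 Word-Final Devoicing: no change — [deyzozbo]
  1 Apocope: [deyzozbo] → [deyzozb]
  result: [deyzozb]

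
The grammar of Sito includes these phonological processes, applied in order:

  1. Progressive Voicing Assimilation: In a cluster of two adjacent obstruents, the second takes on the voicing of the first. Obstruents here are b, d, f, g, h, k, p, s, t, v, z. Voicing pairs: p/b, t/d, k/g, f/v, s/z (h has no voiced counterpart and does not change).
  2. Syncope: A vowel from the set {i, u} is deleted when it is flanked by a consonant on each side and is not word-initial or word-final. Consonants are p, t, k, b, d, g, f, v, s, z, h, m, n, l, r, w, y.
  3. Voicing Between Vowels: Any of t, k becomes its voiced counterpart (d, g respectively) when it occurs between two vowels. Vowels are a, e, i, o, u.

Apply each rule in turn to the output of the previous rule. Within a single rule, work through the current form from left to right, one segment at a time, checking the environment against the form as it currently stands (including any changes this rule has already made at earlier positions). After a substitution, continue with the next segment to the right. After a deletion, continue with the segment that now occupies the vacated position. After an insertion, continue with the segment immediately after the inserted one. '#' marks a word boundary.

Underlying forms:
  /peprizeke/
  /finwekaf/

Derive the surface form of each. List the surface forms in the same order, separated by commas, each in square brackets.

[peprzege], [fnwegaf]

/peprizeke/:
  1 Progressive Voicing Assimilation: no change — [peprizeke]
  2 Syncope: [peprizeke] → [peprzeke]
  3 Voicing Between Vowels: [peprzeke] → [peprzege]
/finwekaf/:
  1 Progressive Voicing Assimilation: no change — [finwekaf]
  2 Syncope: [finwekaf] → [fnwekaf]
  3 Voicing Between Vowels: [fnwekaf] → [fnwegaf]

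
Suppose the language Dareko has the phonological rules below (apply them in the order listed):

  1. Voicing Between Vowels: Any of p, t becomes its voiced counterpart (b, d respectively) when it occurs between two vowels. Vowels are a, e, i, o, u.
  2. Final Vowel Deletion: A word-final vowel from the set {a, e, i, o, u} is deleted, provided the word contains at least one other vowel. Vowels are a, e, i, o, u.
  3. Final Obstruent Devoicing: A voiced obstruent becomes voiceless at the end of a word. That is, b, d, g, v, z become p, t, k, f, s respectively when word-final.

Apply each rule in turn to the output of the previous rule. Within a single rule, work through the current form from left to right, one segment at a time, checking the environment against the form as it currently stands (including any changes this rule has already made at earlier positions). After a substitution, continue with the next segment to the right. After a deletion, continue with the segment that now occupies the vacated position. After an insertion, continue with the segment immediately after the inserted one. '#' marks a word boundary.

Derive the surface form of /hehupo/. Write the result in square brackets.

[hehup]

1 Voicing Between Vowels: [hehupo] → [hehubo]
2 Final Vowel Deletion: [hehubo] → [hehub]
3 Final Obstruent Devoicing: [hehub] → [hehup]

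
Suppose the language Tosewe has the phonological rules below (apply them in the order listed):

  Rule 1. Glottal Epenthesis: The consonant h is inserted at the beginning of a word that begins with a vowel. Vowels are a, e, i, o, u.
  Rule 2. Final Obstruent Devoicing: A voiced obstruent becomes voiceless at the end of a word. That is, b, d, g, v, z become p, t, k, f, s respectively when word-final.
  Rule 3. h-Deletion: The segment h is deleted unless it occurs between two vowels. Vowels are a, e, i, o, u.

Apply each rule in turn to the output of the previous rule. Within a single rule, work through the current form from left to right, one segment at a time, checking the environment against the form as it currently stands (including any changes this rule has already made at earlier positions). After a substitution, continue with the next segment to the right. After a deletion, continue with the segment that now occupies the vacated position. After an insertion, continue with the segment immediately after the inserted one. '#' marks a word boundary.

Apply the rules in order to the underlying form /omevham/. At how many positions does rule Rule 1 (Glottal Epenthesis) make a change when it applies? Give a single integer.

1

Rule 1 Glottal Epenthesis: [omevham] → [homevham]
Rule 2 Final Obstruent Devoicing: no change — [homevham]
Rule 3 h-Deletion: [homevham] → [omevam]
Rule Rule 1 changed 1 position(s).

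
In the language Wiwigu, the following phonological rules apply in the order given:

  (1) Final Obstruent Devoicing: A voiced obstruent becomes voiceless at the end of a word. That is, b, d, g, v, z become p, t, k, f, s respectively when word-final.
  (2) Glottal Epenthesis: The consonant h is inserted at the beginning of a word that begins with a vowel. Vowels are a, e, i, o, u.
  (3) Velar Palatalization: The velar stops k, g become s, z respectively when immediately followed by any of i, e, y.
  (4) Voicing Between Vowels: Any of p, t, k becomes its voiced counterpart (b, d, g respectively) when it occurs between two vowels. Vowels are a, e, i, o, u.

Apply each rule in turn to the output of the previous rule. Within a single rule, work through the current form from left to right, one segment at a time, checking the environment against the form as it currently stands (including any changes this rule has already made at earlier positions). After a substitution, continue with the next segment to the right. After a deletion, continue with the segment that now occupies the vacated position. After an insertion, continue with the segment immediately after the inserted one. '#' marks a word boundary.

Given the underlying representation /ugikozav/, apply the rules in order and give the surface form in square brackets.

(1) Final Obstruent Devoicing: [ugikozav] → [ugikozaf]
(2) Glottal Epenthesis: [ugikozaf] → [hugikozaf]
(3) Velar Palatalization: [hugikozaf] → [huzikozaf]
(4) Voicing Between Vowels: [huzikozaf] → [huzigozaf]

[huzigozaf]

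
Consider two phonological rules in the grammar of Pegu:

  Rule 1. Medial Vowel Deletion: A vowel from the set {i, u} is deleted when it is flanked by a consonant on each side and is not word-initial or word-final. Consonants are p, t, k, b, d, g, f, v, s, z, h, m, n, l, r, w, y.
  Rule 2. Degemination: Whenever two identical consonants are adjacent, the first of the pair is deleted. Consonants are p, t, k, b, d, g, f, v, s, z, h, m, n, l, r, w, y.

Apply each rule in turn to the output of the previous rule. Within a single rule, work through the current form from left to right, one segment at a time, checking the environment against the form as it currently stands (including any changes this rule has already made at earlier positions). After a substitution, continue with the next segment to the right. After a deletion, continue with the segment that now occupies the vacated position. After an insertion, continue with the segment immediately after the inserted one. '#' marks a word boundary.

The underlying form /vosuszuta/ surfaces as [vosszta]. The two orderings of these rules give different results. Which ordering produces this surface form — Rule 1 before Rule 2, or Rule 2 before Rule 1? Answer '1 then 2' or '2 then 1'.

2 then 1

Order 1 then 2:
  1 Medial Vowel Deletion: [vosuszuta] → [vosszta]
  2 Degemination: [vosszta] → [voszta]
  result: [voszta]
Order 2 then 1:
  2 Degemination: no change — [vosuszuta]
  1 Medial Vowel Deletion: [vosuszuta] → [vosszta]
  result: [vosszta]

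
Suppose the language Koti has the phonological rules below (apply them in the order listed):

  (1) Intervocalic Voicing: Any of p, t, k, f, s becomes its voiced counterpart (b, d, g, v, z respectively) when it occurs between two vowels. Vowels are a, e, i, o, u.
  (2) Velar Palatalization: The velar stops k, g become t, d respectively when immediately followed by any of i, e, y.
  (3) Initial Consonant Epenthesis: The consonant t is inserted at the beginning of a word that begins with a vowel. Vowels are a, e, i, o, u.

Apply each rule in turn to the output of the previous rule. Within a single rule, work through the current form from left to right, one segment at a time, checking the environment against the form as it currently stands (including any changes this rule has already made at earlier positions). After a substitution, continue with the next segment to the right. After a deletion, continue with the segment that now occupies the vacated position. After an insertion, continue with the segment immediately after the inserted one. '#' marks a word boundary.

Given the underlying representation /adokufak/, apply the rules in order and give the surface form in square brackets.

(1) Intervocalic Voicing: [adokufak] → [adoguvak]
(2) Velar Palatalization: no change — [adoguvak]
(3) Initial Consonant Epenthesis: [adoguvak] → [tadoguvak]

[tadoguvak]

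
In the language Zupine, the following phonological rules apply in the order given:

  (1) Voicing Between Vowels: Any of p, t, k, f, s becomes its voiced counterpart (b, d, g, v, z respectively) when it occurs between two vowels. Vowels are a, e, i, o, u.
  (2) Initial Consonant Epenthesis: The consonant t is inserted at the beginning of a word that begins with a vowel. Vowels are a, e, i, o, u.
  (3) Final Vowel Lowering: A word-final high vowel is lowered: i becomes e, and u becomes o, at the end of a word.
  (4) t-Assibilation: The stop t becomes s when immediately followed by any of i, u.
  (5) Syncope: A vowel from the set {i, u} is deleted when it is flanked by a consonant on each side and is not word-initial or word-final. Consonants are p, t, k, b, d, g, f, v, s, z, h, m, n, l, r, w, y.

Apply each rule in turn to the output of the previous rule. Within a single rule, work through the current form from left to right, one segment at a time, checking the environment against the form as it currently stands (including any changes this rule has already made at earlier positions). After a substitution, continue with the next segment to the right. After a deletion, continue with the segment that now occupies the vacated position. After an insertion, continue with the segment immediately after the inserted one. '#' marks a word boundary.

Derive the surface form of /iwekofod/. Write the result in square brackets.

[swegovod]

(1) Voicing Between Vowels: [iwekofod] → [iwegovod]
(2) Initial Consonant Epenthesis: [iwegovod] → [tiwegovod]
(3) Final Vowel Lowering: no change — [tiwegovod]
(4) t-Assibilation: [tiwegovod] → [siwegovod]
(5) Syncope: [siwegovod] → [swegovod]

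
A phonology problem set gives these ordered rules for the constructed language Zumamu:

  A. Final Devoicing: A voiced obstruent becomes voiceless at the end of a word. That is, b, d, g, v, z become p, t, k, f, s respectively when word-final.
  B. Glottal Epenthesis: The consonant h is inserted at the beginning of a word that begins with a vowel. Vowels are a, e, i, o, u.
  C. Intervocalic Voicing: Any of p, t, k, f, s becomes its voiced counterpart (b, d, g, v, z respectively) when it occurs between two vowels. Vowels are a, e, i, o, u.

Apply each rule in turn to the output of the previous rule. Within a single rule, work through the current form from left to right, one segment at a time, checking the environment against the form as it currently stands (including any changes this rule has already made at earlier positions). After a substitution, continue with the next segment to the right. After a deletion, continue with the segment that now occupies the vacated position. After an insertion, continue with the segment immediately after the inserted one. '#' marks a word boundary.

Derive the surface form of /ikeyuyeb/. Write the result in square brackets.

A Final Devoicing: [ikeyuyeb] → [ikeyuyep]
B Glottal Epenthesis: [ikeyuyep] → [hikeyuyep]
C Intervocalic Voicing: [hikeyuyep] → [higeyuyep]

[higeyuyep]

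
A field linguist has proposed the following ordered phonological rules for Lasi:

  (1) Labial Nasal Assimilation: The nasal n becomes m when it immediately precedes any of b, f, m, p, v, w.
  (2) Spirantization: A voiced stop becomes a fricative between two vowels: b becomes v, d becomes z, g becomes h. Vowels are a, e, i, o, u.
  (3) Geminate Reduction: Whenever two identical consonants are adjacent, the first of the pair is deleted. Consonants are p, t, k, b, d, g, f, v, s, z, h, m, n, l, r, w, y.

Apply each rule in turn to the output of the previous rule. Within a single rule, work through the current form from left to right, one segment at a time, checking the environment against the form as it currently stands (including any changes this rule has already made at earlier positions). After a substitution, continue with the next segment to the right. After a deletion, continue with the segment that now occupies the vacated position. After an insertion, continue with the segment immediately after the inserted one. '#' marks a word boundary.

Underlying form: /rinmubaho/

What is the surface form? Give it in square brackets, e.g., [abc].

[rimuvaho]

(1) Labial Nasal Assimilation: [rinmubaho] → [rimmubaho]
(2) Spirantization: [rimmubaho] → [rimmuvaho]
(3) Geminate Reduction: [rimmuvaho] → [rimuvaho]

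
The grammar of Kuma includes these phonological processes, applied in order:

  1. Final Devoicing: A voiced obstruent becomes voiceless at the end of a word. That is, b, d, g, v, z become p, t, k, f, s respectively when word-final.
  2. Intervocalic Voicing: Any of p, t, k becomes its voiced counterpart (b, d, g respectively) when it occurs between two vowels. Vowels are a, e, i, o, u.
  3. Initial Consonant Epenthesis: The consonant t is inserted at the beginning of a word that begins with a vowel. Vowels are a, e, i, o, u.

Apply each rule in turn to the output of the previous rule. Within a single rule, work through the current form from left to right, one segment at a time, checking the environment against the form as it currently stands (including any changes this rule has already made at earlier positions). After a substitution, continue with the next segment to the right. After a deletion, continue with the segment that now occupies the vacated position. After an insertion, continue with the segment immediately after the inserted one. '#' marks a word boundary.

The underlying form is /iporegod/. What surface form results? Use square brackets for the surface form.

[tiboregot]

1 Final Devoicing: [iporegod] → [iporegot]
2 Intervocalic Voicing: [iporegot] → [iboregot]
3 Initial Consonant Epenthesis: [iboregot] → [tiboregot]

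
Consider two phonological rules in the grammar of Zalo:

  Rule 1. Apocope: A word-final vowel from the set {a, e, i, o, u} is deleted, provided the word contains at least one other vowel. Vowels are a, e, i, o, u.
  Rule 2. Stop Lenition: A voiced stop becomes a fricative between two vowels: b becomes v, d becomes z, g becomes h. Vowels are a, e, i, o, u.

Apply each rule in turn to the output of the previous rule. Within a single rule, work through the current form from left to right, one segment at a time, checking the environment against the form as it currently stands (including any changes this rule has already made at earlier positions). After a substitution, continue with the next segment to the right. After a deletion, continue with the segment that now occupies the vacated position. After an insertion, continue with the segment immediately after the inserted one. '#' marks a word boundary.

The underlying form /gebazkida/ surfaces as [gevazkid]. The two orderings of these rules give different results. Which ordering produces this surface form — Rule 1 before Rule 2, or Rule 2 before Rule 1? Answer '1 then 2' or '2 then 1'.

1 then 2

Order 1 then 2:
  1 Apocope: [gebazkida] → [gebazkid]
  2 Stop Lenition: [gebazkid] → [gevazkid]
  result: [gevazkid]
Order 2 then 1:
  2 Stop Lenition: [gebazkida] → [gevazkiza]
  1 Apocope: [gevazkiza] → [gevazkiz]
  result: [gevazkiz]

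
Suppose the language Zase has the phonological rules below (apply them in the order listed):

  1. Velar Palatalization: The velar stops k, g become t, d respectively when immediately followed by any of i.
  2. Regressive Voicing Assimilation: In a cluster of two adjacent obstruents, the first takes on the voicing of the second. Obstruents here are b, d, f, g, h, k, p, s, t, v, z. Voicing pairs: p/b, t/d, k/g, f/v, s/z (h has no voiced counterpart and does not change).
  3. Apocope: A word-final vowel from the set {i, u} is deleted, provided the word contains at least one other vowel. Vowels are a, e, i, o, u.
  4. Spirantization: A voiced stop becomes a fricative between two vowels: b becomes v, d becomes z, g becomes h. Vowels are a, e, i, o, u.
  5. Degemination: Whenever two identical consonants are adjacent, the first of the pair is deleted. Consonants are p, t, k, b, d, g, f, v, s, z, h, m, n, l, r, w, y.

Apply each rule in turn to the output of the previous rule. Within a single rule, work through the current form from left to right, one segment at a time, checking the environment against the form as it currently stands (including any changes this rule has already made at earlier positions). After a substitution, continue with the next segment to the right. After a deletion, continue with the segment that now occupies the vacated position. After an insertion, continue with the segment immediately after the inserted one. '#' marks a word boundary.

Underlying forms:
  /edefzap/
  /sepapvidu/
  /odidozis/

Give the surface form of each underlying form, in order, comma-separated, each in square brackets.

[ezevzap], [sepabvid], [ozizozis]

/edefzap/:
  1 Velar Palatalization: no change — [edefzap]
  2 Regressive Voicing Assimilation: [edefzap] → [edevzap]
  3 Apocope: no change — [edevzap]
  4 Spirantization: [edevzap] → [ezevzap]
  5 Degemination: no change — [ezevzap]
/sepapvidu/:
  1 Velar Palatalization: no change — [sepapvidu]
  2 Regressive Voicing Assimilation: [sepapvidu] → [sepabvidu]
  3 Apocope: [sepabvidu] → [sepabvid]
  4 Spirantization: no change — [sepabvid]
  5 Degemination: no change — [sepabvid]
/odidozis/:
  1 Velar Palatalization: no change — [odidozis]
  2 Regressive Voicing Assimilation: no change — [odidozis]
  3 Apocope: no change — [odidozis]
  4 Spirantization: [odidozis] → [ozizozis]
  5 Degemination: no change — [ozizozis]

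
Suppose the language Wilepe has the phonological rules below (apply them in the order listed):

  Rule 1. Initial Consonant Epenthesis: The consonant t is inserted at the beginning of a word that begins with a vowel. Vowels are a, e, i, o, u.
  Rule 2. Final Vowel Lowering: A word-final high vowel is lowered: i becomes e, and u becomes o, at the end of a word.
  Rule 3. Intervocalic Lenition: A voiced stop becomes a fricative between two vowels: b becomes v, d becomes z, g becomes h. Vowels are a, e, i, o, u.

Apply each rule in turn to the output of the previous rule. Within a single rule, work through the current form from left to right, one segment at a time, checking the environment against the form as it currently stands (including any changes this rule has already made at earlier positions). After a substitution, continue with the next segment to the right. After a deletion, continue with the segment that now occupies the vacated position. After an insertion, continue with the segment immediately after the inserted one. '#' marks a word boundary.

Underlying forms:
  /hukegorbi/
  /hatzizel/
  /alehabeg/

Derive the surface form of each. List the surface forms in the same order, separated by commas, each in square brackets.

[hukehorbe], [hatzizel], [talehaveg]

/hukegorbi/:
  Rule 1 Initial Consonant Epenthesis: no change — [hukegorbi]
  Rule 2 Final Vowel Lowering: [hukegorbi] → [hukegorbe]
  Rule 3 Intervocalic Lenition: [hukegorbe] → [hukehorbe]
/hatzizel/:
  Rule 1 Initial Consonant Epenthesis: no change — [hatzizel]
  Rule 2 Final Vowel Lowering: no change — [hatzizel]
  Rule 3 Intervocalic Lenition: no change — [hatzizel]
/alehabeg/:
  Rule 1 Initial Consonant Epenthesis: [alehabeg] → [talehabeg]
  Rule 2 Final Vowel Lowering: no change — [talehabeg]
  Rule 3 Intervocalic Lenition: [talehabeg] → [talehaveg]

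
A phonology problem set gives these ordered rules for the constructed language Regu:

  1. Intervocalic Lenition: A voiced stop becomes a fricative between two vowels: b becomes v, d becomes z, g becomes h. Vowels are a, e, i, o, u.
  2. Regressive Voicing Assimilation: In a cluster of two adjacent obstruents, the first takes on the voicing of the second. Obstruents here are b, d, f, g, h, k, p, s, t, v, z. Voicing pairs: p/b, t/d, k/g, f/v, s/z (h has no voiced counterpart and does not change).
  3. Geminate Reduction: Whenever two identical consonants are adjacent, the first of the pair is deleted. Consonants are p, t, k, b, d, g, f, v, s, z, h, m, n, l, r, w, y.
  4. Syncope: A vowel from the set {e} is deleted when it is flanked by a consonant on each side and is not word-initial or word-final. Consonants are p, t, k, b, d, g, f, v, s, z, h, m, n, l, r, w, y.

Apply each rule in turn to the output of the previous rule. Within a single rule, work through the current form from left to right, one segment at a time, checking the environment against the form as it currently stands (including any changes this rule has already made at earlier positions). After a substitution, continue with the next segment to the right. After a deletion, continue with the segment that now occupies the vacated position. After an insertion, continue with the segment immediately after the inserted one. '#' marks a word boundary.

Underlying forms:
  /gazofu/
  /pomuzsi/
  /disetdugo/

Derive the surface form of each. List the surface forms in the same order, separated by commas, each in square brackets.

[gazofu], [pomusi], [disduho]

/gazofu/:
  1 Intervocalic Lenition: no change — [gazofu]
  2 Regressive Voicing Assimilation: no change — [gazofu]
  3 Geminate Reduction: no change — [gazofu]
  4 Syncope: no change — [gazofu]
/pomuzsi/:
  1 Intervocalic Lenition: no change — [pomuzsi]
  2 Regressive Voicing Assimilation: [pomuzsi] → [pomussi]
  3 Geminate Reduction: [pomussi] → [pomusi]
  4 Syncope: no change — [pomusi]
/disetdugo/:
  1 Intervocalic Lenition: [disetdugo] → [disetduho]
  2 Regressive Voicing Assimilation: [disetduho] → [disedduho]
  3 Geminate Reduction: [disedduho] → [diseduho]
  4 Syncope: [diseduho] → [disduho]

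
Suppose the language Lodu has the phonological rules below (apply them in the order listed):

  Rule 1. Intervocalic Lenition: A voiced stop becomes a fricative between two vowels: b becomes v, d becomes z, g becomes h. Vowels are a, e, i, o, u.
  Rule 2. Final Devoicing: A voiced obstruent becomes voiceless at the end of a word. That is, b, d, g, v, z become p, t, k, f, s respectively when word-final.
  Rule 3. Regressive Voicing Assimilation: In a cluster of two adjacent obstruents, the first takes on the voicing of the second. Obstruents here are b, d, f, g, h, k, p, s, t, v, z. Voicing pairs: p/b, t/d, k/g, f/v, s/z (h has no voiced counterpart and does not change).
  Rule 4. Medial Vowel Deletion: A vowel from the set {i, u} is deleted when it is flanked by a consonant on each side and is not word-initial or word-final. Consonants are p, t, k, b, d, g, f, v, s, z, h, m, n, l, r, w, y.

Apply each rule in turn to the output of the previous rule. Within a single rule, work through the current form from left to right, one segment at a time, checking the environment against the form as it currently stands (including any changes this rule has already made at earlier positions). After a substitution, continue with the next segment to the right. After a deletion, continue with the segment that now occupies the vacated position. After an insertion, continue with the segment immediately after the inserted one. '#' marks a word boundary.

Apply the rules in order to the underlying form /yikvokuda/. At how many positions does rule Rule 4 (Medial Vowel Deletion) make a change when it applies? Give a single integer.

Rule 1 Intervocalic Lenition: [yikvokuda] → [yikvokuza]
Rule 2 Final Devoicing: no change — [yikvokuza]
Rule 3 Regressive Voicing Assimilation: [yikvokuza] → [yigvokuza]
Rule 4 Medial Vowel Deletion: [yigvokuza] → [ygvokza]
Rule Rule 4 changed 2 position(s).

2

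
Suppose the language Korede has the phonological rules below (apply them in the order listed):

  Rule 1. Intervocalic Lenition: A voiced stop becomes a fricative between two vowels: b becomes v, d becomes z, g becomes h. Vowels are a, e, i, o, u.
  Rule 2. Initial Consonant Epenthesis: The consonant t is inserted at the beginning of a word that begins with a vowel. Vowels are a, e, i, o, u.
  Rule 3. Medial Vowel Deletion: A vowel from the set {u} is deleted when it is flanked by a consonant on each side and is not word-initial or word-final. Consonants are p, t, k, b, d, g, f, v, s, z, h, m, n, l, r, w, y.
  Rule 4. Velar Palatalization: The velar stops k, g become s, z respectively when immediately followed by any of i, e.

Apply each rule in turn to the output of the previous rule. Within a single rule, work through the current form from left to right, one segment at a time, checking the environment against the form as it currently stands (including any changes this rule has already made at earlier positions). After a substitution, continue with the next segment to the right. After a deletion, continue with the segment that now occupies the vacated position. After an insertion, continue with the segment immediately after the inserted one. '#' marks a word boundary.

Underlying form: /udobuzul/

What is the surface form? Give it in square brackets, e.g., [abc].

[tzovzl]

Rule 1 Intervocalic Lenition: [udobuzul] → [uzovuzul]
Rule 2 Initial Consonant Epenthesis: [uzovuzul] → [tuzovuzul]
Rule 3 Medial Vowel Deletion: [tuzovuzul] → [tzovzl]
Rule 4 Velar Palatalization: no change — [tzovzl]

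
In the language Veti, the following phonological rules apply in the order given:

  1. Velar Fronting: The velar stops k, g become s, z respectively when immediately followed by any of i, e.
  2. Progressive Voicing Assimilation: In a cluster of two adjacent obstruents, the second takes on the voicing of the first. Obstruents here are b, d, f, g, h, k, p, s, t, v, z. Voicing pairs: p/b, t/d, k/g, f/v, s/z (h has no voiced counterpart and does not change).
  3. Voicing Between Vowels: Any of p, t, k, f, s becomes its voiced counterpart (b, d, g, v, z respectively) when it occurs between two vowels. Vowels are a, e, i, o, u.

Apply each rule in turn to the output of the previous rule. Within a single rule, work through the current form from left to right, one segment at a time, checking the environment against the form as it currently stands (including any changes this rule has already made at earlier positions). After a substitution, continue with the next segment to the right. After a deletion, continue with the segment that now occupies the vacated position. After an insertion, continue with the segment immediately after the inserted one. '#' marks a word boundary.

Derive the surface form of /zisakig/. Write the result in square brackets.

[zizazig]

1 Velar Fronting: [zisakig] → [zisasig]
2 Progressive Voicing Assimilation: no change — [zisasig]
3 Voicing Between Vowels: [zisasig] → [zizazig]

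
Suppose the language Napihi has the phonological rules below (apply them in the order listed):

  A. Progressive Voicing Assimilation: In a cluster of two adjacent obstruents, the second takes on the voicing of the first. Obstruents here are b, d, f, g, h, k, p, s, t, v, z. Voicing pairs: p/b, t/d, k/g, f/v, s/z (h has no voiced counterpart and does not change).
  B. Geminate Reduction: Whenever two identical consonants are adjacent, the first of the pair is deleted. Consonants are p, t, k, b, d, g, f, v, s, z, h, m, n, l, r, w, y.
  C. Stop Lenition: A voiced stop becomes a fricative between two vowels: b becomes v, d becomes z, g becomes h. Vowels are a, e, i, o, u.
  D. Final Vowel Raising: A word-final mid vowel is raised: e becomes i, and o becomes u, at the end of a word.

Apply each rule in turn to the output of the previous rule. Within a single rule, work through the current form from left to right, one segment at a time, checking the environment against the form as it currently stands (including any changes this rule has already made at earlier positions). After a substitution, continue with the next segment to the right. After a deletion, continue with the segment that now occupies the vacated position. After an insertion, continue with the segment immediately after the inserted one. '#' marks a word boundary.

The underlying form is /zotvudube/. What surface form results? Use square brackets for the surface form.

[zotfuzuvi]

A Progressive Voicing Assimilation: [zotvudube] → [zotfudube]
B Geminate Reduction: no change — [zotfudube]
C Stop Lenition: [zotfudube] → [zotfuzuve]
D Final Vowel Raising: [zotfuzuve] → [zotfuzuvi]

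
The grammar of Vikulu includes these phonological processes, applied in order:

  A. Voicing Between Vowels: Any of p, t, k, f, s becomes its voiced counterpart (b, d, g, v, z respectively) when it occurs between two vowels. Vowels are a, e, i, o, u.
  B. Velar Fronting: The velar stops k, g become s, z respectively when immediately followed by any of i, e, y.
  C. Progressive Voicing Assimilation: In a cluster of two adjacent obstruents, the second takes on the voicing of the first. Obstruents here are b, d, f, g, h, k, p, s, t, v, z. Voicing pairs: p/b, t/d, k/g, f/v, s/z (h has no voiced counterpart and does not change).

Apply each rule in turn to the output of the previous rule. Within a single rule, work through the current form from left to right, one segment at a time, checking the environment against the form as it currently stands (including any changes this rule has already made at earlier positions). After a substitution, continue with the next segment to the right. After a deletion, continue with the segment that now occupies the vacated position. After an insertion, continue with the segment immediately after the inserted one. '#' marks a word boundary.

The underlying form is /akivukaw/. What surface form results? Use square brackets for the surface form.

[azivugaw]

A Voicing Between Vowels: [akivukaw] → [agivugaw]
B Velar Fronting: [agivugaw] → [azivugaw]
C Progressive Voicing Assimilation: no change — [azivugaw]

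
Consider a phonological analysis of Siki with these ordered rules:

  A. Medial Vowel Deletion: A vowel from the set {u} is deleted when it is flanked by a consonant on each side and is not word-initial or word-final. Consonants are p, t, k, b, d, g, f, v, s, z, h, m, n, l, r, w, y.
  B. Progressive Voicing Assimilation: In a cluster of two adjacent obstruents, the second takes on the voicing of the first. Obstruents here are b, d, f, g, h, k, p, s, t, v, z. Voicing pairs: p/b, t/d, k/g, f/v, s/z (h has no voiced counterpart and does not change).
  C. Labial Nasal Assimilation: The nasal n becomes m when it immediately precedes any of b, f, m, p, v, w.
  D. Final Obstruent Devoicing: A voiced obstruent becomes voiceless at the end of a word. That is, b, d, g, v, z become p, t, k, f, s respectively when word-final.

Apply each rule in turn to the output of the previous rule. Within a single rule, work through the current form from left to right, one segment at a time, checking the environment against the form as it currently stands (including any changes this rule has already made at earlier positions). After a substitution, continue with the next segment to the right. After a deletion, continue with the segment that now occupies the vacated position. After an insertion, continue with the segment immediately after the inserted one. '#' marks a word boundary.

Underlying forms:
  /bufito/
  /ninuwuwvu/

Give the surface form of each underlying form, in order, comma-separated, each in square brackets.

/bufito/:
  A Medial Vowel Deletion: [bufito] → [bfito]
  B Progressive Voicing Assimilation: [bfito] → [bvito]
  C Labial Nasal Assimilation: no change — [bvito]
  D Final Obstruent Devoicing: no change — [bvito]
/ninuwuwvu/:
  A Medial Vowel Deletion: [ninuwuwvu] → [ninwwvu]
  B Progressive Voicing Assimilation: no change — [ninwwvu]
  C Labial Nasal Assimilation: [ninwwvu] → [nimwwvu]
  D Final Obstruent Devoicing: no change — [nimwwvu]

[bvito], [nimwwvu]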